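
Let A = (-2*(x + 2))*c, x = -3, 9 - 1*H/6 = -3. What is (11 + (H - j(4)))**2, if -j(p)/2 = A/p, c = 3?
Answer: 7396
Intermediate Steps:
H = 72 (H = 54 - 6*(-3) = 54 + 18 = 72)
A = 6 (A = -2*(-3 + 2)*3 = -2*(-1)*3 = 2*3 = 6)
j(p) = -12/p
(11 + (H - j(4)))**2 = (11 + (72 - (-12)/4))**2 = (11 + (72 - 1*(-3)))**2 = (11 + (72 + 3))**2 = (11 + 75)**2 = 86**2 = 7396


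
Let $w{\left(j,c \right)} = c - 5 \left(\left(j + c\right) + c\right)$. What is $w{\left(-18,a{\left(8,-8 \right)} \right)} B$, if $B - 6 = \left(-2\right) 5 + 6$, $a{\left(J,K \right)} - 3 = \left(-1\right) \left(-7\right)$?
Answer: $0$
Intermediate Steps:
$a{\left(J,K \right)} = 10$ ($a{\left(J,K \right)} = 3 - -7 = 3 + 7 = 10$)
$B = 2$ ($B = 6 + \left(\left(-2\right) 5 + 6\right) = 6 + \left(-10 + 6\right) = 6 - 4 = 2$)
$w{\left(j,c \right)} = - 9 c - 5 j$ ($w{\left(j,c \right)} = c - 5 \left(\left(c + j\right) + c\right) = c - 5 \left(j + 2 c\right) = c - \left(5 j + 10 c\right) = - 9 c - 5 j$)
$w{\left(-18,a{\left(8,-8 \right)} \right)} B = \left(\left(-9\right) 10 - -90\right) 2 = \left(-90 + 90\right) 2 = 0 \cdot 2 = 0$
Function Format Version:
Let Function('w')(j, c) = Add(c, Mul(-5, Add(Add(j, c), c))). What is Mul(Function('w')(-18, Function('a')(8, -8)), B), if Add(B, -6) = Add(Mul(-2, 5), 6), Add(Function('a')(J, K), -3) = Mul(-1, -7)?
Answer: 0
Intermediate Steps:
Function('a')(J, K) = 10 (Function('a')(J, K) = Add(3, Mul(-1, -7)) = Add(3, 7) = 10)
B = 2 (B = Add(6, Add(Mul(-2, 5), 6)) = Add(6, Add(-10, 6)) = Add(6, -4) = 2)
Function('w')(j, c) = Add(Mul(-9, c), Mul(-5, j)) (Function('w')(j, c) = Add(c, Mul(-5, Add(Add(c, j), c))) = Add(c, Mul(-5, Add(j, Mul(2, c)))) = Add(c, Add(Mul(-10, c), Mul(-5, j))) = Add(Mul(-9, c), Mul(-5, j)))
Mul(Function('w')(-18, Function('a')(8, -8)), B) = Mul(Add(Mul(-9, 10), Mul(-5, -18)), 2) = Mul(Add(-90, 90), 2) = Mul(0, 2) = 0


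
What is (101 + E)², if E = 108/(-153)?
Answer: 2907025/289 ≈ 10059.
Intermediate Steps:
E = -12/17 (E = 108*(-1/153) = -12/17 ≈ -0.70588)
(101 + E)² = (101 - 12/17)² = (1705/17)² = 2907025/289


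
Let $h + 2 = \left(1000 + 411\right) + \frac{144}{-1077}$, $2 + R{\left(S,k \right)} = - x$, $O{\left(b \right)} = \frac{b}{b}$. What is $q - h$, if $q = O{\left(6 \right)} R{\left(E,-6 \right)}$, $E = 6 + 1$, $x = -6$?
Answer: $- \frac{504347}{359} \approx -1404.9$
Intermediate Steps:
$O{\left(b \right)} = 1$
$E = 7$
$R{\left(S,k \right)} = 4$ ($R{\left(S,k \right)} = -2 - -6 = -2 + 6 = 4$)
$q = 4$ ($q = 1 \cdot 4 = 4$)
$h = \frac{505783}{359}$ ($h = -2 + \left(\left(1000 + 411\right) + \frac{144}{-1077}\right) = -2 + \left(1411 + 144 \left(- \frac{1}{1077}\right)\right) = -2 + \left(1411 - \frac{48}{359}\right) = -2 + \frac{506501}{359} = \frac{505783}{359} \approx 1408.9$)
$q - h = 4 - \frac{505783}{359} = - \frac{504347}{359}$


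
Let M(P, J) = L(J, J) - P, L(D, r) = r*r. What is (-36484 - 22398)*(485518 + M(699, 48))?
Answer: -28682776486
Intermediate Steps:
L(D, r) = r²
M(P, J) = J² - P
(-36484 - 22398)*(485518 + M(699, 48)) = (-36484 - 22398)*(485518 + (48² - 1*699)) = -58882*(485518 + (2304 - 699)) = -58882*(485518 + 1605) = -58882*487123 = -28682776486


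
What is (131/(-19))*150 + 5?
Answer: -19555/19 ≈ -1029.2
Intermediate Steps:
(131/(-19))*150 + 5 = (131*(-1/19))*150 + 5 = -131/19*150 + 5 = -19650/19 + 5 = -19555/19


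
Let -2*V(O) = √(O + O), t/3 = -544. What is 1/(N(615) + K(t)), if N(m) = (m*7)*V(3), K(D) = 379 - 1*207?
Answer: -344/55539907 - 4305*√6/55539907 ≈ -0.00019606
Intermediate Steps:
t = -1632 (t = 3*(-544) = -1632)
V(O) = -√2*√O/2 (V(O) = -√(O + O)/2 = -√2*√O/2)
K(D) = 172 (K(D) = 379 - 207 = 172)
N(m) = -7*m*√6/2 (N(m) = (m*7)*(-√2*√3/2) = (7*m)*(-√6/2) = -7*m*√6/2)
1/(N(615) + K(t)) = 1/(-7/2*615*√6 + 172) = 1/(-4305*√6/2 + 172) = 1/(172 - 4305*√6/2)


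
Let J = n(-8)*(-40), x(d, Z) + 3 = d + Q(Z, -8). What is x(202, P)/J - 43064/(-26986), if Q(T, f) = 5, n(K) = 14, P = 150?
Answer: 2326337/1889020 ≈ 1.2315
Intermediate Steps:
x(d, Z) = 2 + d (x(d, Z) = -3 + (d + 5) = -3 + (5 + d) = 2 + d)
J = -560 (J = 14*(-40) = -560)
x(202, P)/J - 43064/(-26986) = (2 + 202)/(-560) - 43064/(-26986) = 204*(-1/560) - 43064*(-1/26986) = -51/140 + 21532/13493 = 2326337/1889020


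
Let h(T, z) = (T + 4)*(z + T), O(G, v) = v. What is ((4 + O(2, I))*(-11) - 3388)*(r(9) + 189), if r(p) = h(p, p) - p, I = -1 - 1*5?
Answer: -1393524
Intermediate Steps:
I = -6 (I = -1 - 5 = -6)
h(T, z) = (4 + T)*(T + z)
r(p) = 2*p² + 7*p (r(p) = (p² + 4*p + 4*p + p*p) - p = (p² + 4*p + 4*p + p²) - p = (2*p² + 8*p) - p = 2*p² + 7*p)
((4 + O(2, I))*(-11) - 3388)*(r(9) + 189) = ((4 - 6)*(-11) - 3388)*(9*(7 + 2*9) + 189) = (-2*(-11) - 3388)*(9*(7 + 18) + 189) = (22 - 3388)*(9*25 + 189) = -3366*(225 + 189) = -3366*414 = -1393524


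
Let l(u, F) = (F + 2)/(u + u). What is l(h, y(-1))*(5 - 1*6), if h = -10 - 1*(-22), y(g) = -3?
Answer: 1/24 ≈ 0.041667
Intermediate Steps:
h = 12 (h = -10 + 22 = 12)
l(u, F) = (2 + F)/(2*u) (l(u, F) = (2 + F)/((2*u)) = (2 + F)*(1/(2*u)) = (2 + F)/(2*u))
l(h, y(-1))*(5 - 1*6) = ((½)*(2 - 3)/12)*(5 - 1*6) = ((½)*(1/12)*(-1))*(5 - 6) = -1/24*(-1) = 1/24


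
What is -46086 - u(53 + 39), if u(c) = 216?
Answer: -46302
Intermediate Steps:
-46086 - u(53 + 39) = -46086 - 1*216 = -46086 - 216 = -46302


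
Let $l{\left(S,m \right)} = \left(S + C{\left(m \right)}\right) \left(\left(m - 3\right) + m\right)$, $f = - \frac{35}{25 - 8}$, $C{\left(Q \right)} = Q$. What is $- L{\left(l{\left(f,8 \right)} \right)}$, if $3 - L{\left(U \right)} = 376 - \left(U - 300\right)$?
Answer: $\frac{10128}{17} \approx 595.76$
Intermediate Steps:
$f = - \frac{35}{17}$ ($f = - \frac{35}{25 - 8} = - \frac{35}{17} \approx -2.0588$)
$l{\left(S,m \right)} = \left(-3 + 2 m\right) \left(S + m\right)$ ($l{\left(S,m \right)} = \left(S + m\right) \left(\left(m - 3\right) + m\right) = \left(S + m\right) \left(\left(-3 + m\right) + m\right) = \left(S + m\right) \left(-3 + 2 m\right) = \left(-3 + 2 m\right) \left(S + m\right)$)
$L{\left(U \right)} = -673 + U$ ($L{\left(U \right)} = 3 - \left(376 - \left(U - 300\right)\right) = 3 - \left(376 - \left(-300 + U\right)\right) = 3 - \left(676 - U\right) = 3 + \left(-676 + U\right) = -673 + U$)
$- L{\left(l{\left(f,8 \right)} \right)} = - (-673 + \left(\left(-3\right) \left(- \frac{35}{17}\right) - 24 + 2 \cdot 8^{2} + 2 \left(- \frac{35}{17}\right) 8\right)) = - (-673 + \left(\frac{105}{17} - 24 + 2 \cdot 64 - \frac{560}{17}\right)) = - (-673 + \left(\frac{105}{17} - 24 + 128 - \frac{560}{17}\right)) = - (-673 + \frac{1313}{17}) = \left(-1\right) \left(- \frac{10128}{17}\right) = \frac{10128}{17}$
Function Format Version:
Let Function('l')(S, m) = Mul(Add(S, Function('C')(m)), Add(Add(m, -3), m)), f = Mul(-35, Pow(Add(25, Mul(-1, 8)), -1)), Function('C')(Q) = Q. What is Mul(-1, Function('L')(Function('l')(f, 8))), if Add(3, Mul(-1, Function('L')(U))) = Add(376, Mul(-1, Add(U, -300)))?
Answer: Rational(10128, 17) ≈ 595.76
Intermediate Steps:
f = Rational(-35, 17) (f = Mul(-35, Pow(Add(25, -8), -1)) = Mul(-35, Pow(17, -1)) = Mul(-35, Rational(1, 17)) = Rational(-35, 17) ≈ -2.0588)
Function('l')(S, m) = Mul(Add(-3, Mul(2, m)), Add(S, m)) (Function('l')(S, m) = Mul(Add(S, m), Add(Add(m, -3), m)) = Mul(Add(S, m), Add(Add(-3, m), m)) = Mul(Add(S, m), Add(-3, Mul(2, m))) = Mul(Add(-3, Mul(2, m)), Add(S, m)))
Function('L')(U) = Add(-673, U) (Function('L')(U) = Add(3, Mul(-1, Add(376, Mul(-1, Add(U, -300))))) = Add(3, Mul(-1, Add(376, Mul(-1, Add(-300, U))))) = Add(3, Mul(-1, Add(376, Add(300, Mul(-1, U))))) = Add(3, Mul(-1, Add(676, Mul(-1, U)))) = Add(3, Add(-676, U)) = Add(-673, U))
Mul(-1, Function('L')(Function('l')(f, 8))) = Mul(-1, Add(-673, Add(Mul(-3, Rational(-35, 17)), Mul(-3, 8), Mul(2, Pow(8, 2)), Mul(2, Rational(-35, 17), 8)))) = Mul(-1, Add(-673, Add(Rational(105, 17), -24, Mul(2, 64), Rational(-560, 17)))) = Mul(-1, Add(-673, Add(Rational(105, 17), -24, 128, Rational(-560, 17)))) = Mul(-1, Add(-673, Rational(1313, 17))) = Mul(-1, Rational(-10128, 17)) = Rational(10128, 17)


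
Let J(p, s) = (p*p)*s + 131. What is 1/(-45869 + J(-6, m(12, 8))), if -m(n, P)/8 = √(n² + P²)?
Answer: -847/38420598 + 32*√13/57630897 ≈ -2.0043e-5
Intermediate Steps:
m(n, P) = -8*√(P² + n²) (m(n, P) = -8*√(n² + P²) = -8*√(P² + n²))
J(p, s) = 131 + s*p² (J(p, s) = p²*s + 131 = s*p² + 131 = 131 + s*p²)
1/(-45869 + J(-6, m(12, 8))) = 1/(-45869 + (131 - 8*√(8² + 12²)*(-6)²)) = 1/(-45869 + (131 - 8*√(64 + 144)*36)) = 1/(-45869 + (131 - 32*√13*36)) = 1/(-45869 + (131 - 1152*√13)) = 1/(-45738 - 1152*√13)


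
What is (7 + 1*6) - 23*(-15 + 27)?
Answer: -263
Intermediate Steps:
(7 + 1*6) - 23*(-15 + 27) = (7 + 6) - 23*12 = 13 - 276 = -263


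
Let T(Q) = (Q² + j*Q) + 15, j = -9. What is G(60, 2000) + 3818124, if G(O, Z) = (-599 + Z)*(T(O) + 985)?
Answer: 9506184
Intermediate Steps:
T(Q) = 15 + Q² - 9*Q (T(Q) = (Q² - 9*Q) + 15 = 15 + Q² - 9*Q)
G(O, Z) = (-599 + Z)*(1000 + O² - 9*O) (G(O, Z) = (-599 + Z)*((15 + O² - 9*O) + 985) = (-599 + Z)*(1000 + O² - 9*O))
G(60, 2000) + 3818124 = (-599000 - 599*60² + 985*2000 + 5391*60 + 2000*(15 + 60² - 9*60)) + 3818124 = (-599000 - 599*3600 + 1970000 + 323460 + 2000*(15 + 3600 - 540)) + 3818124 = (-599000 - 2156400 + 1970000 + 323460 + 2000*3075) + 3818124 = (-599000 - 2156400 + 1970000 + 323460 + 6150000) + 3818124 = 5688060 + 3818124 = 9506184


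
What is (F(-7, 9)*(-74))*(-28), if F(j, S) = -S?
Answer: -18648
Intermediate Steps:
(F(-7, 9)*(-74))*(-28) = (-1*9*(-74))*(-28) = -9*(-74)*(-28) = 666*(-28) = -18648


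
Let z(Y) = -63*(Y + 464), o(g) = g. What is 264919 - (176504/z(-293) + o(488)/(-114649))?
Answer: 327225321461483/1235113677 ≈ 2.6494e+5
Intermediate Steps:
z(Y) = -29232 - 63*Y (z(Y) = -63*(464 + Y) = -29232 - 63*Y)
264919 - (176504/z(-293) + o(488)/(-114649)) = 264919 - (176504/(-29232 - 63*(-293)) + 488/(-114649)) = 264919 - (176504/(-29232 + 18459) + 488*(-1/114649)) = 264919 - (176504/(-10773) - 488/114649) = 264919 - (176504*(-1/10773) - 488/114649) = 264919 - (-176504/10773 - 488/114649) = 264919 - 1*(-20241264320/1235113677) = 264919 + 20241264320/1235113677 = 327225321461483/1235113677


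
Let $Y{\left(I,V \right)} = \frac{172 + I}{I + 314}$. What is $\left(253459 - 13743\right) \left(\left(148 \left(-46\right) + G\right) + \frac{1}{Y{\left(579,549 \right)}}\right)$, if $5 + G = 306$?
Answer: $- \frac{1171219774624}{751} \approx -1.5595 \cdot 10^{9}$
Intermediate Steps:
$G = 301$ ($G = -5 + 306 = 301$)
$Y{\left(I,V \right)} = \frac{172 + I}{314 + I}$
$\left(253459 - 13743\right) \left(\left(148 \left(-46\right) + G\right) + \frac{1}{Y{\left(579,549 \right)}}\right) = \left(253459 - 13743\right) \left(\left(148 \left(-46\right) + 301\right) + \frac{1}{\frac{1}{314 + 579} \left(172 + 579\right)}\right) = \left(253459 - 13743\right) \left(\left(-6808 + 301\right) + \frac{1}{\frac{1}{893} \cdot 751}\right) = 239716 \left(-6507 + \frac{1}{\frac{1}{893} \cdot 751}\right) = 239716 \left(-6507 + \frac{1}{\frac{751}{893}}\right) = 239716 \left(-6507 + \frac{893}{751}\right) = 239716 \left(- \frac{4885864}{751}\right) = - \frac{1171219774624}{751}$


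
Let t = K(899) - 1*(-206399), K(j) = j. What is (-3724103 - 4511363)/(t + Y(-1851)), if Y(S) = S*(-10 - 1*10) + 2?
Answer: -4117733/122160 ≈ -33.708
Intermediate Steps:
Y(S) = 2 - 20*S (Y(S) = S*(-10 - 10) + 2 = S*(-20) + 2 = -20*S + 2 = 2 - 20*S)
t = 207298 (t = 899 - 1*(-206399) = 899 + 206399 = 207298)
(-3724103 - 4511363)/(t + Y(-1851)) = (-3724103 - 4511363)/(207298 + (2 - 20*(-1851))) = -8235466/(207298 + (2 + 37020)) = -8235466/(207298 + 37022) = -8235466/244320 = -8235466*1/244320 = -4117733/122160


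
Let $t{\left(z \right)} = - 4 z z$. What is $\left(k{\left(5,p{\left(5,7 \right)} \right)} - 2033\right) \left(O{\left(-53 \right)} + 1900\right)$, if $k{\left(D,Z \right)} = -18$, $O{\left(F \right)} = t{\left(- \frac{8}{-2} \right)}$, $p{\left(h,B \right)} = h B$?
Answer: $-3765636$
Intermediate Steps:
$p{\left(h,B \right)} = B h$
$t{\left(z \right)} = - 4 z^{2}$
$O{\left(F \right)} = -64$ ($O{\left(F \right)} = - 4 \left(- \frac{8}{-2}\right)^{2} = - 4 \left(\left(-8\right) \left(- \frac{1}{2}\right)\right)^{2} = - 4 \cdot 4^{2} = \left(-4\right) 16 = -64$)
$\left(k{\left(5,p{\left(5,7 \right)} \right)} - 2033\right) \left(O{\left(-53 \right)} + 1900\right) = \left(-18 - 2033\right) \left(-64 + 1900\right) = \left(-2051\right) 1836 = -3765636$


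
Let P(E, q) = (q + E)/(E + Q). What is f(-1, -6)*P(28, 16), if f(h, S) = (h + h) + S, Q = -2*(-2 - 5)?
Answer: -176/21 ≈ -8.3810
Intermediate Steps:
Q = 14 (Q = -2*(-7) = 14)
P(E, q) = (E + q)/(14 + E) (P(E, q) = (q + E)/(E + 14) = (E + q)/(14 + E))
f(h, S) = S + 2*h (f(h, S) = 2*h + S = S + 2*h)
f(-1, -6)*P(28, 16) = (-6 + 2*(-1))*((28 + 16)/(14 + 28)) = (-6 - 2)*(44/42) = -4*44/21 = -8*22/21 = -176/21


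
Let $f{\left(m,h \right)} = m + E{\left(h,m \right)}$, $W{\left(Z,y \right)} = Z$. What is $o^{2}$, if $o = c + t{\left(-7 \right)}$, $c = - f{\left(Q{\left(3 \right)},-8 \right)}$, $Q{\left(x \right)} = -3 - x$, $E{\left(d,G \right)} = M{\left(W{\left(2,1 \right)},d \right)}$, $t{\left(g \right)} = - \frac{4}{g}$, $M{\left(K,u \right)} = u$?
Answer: $\frac{10404}{49} \approx 212.33$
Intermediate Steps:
$E{\left(d,G \right)} = d$
$f{\left(m,h \right)} = h + m$ ($f{\left(m,h \right)} = m + h = h + m$)
$c = 14$ ($c = - (-8 - 6) = \left(-1\right) \left(-14\right) = 14$)
$o = \frac{102}{7}$ ($o = 14 - \frac{4}{-7} = 14 - - \frac{4}{7} = 14 + \frac{4}{7} = \frac{102}{7} \approx 14.571$)
$o^{2} = \left(\frac{102}{7}\right)^{2} = \frac{10404}{49}$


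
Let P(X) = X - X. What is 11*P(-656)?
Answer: 0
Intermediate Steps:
P(X) = 0
11*P(-656) = 11*0 = 0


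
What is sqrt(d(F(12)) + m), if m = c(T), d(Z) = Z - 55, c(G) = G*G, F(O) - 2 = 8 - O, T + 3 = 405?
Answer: sqrt(161547) ≈ 401.93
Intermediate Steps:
T = 402 (T = -3 + 405 = 402)
F(O) = 10 - O (F(O) = 2 + (8 - O) = 10 - O)
c(G) = G**2
d(Z) = -55 + Z
m = 161604 (m = 402**2 = 161604)
sqrt(d(F(12)) + m) = sqrt((-55 + (10 - 1*12)) + 161604) = sqrt((-55 + (10 - 12)) + 161604) = sqrt((-55 - 2) + 161604) = sqrt(-57 + 161604) = sqrt(161547)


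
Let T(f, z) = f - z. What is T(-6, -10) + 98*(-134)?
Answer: -13128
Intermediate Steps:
T(-6, -10) + 98*(-134) = (-6 - 1*(-10)) + 98*(-134) = (-6 + 10) - 13132 = 4 - 13132 = -13128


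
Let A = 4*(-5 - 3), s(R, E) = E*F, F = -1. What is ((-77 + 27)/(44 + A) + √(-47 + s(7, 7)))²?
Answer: (-25 + 18*I*√6)²/36 ≈ -36.639 - 61.237*I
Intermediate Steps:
s(R, E) = -E (s(R, E) = E*(-1) = -E)
A = -32 (A = 4*(-8) = -32)
((-77 + 27)/(44 + A) + √(-47 + s(7, 7)))² = ((-77 + 27)/(44 - 32) + √(-47 - 1*7))² = (-50/12 + √(-47 - 7))² = (-50*1/12 + √(-54))² = (-25/6 + 3*I*√6)²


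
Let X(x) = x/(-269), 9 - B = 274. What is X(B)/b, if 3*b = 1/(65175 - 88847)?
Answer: -69960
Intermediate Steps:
B = -265 (B = 9 - 1*274 = 9 - 274 = -265)
X(x) = -x/269 (X(x) = x*(-1/269) = -x/269)
b = -1/71016 (b = 1/(3*(65175 - 88847)) = (⅓)/(-23672) = (⅓)*(-1/23672) = -1/71016 ≈ -1.4081e-5)
X(B)/b = (-1/269*(-265))/(-1/71016) = (265/269)*(-71016) = -69960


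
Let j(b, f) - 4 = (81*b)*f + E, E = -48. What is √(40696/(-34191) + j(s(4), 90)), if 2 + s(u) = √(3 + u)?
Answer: √(-1899689494120 + 946909829610*√7)/11397 ≈ 68.281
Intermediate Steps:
s(u) = -2 + √(3 + u)
j(b, f) = -44 + 81*b*f (j(b, f) = 4 + ((81*b)*f - 48) = 4 + (81*b*f - 48) = 4 + (-48 + 81*b*f) = -44 + 81*b*f)
√(40696/(-34191) + j(s(4), 90)) = √(40696/(-34191) + (-44 + 81*(-2 + √(3 + 4))*90)) = √(40696*(-1/34191) + (-44 + 81*(-2 + √7)*90)) = √(-40696/34191 + (-44 + (-14580 + 7290*√7))) = √(-40696/34191 + (-14624 + 7290*√7)) = √(-500049880/34191 + 7290*√7)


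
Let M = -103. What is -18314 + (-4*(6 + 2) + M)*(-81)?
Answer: -7379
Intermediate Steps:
-18314 + (-4*(6 + 2) + M)*(-81) = -18314 + (-4*(6 + 2) - 103)*(-81) = -18314 + (-4*8 - 103)*(-81) = -18314 + (-32 - 103)*(-81) = -18314 - 135*(-81) = -18314 + 10935 = -7379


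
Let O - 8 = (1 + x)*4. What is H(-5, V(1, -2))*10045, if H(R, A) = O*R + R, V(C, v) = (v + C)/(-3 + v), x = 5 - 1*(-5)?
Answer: -2661925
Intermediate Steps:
x = 10 (x = 5 + 5 = 10)
O = 52 (O = 8 + (1 + 10)*4 = 8 + 11*4 = 8 + 44 = 52)
V(C, v) = (C + v)/(-3 + v)
H(R, A) = 53*R (H(R, A) = 52*R + R = 53*R)
H(-5, V(1, -2))*10045 = (53*(-5))*10045 = -265*10045 = -2661925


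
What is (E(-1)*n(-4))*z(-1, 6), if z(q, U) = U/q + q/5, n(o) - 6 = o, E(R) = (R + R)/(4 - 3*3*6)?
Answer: -62/125 ≈ -0.49600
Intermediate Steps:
E(R) = -R/25 (E(R) = (2*R)/(4 - 9*6) = (2*R)/(4 - 54) = (2*R)/(-50) = (2*R)*(-1/50) = -R/25)
n(o) = 6 + o
z(q, U) = q/5 + U/q (z(q, U) = U/q + q*(1/5) = U/q + q/5 = q/5 + U/q)
(E(-1)*n(-4))*z(-1, 6) = ((-1/25*(-1))*(6 - 4))*((1/5)*(-1) + 6/(-1)) = ((1/25)*2)*(-1/5 + 6*(-1)) = 2*(-1/5 - 6)/25 = (2/25)*(-31/5) = -62/125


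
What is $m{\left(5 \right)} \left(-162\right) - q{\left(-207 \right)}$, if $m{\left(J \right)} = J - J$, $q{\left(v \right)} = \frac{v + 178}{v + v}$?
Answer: $- \frac{29}{414} \approx -0.070048$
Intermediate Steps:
$q{\left(v \right)} = \frac{178 + v}{2 v}$
$m{\left(J \right)} = 0$
$m{\left(5 \right)} \left(-162\right) - q{\left(-207 \right)} = 0 \left(-162\right) - \frac{178 - 207}{2 \left(-207\right)} = 0 - \frac{1}{2} \left(- \frac{1}{207}\right) \left(-29\right) = 0 - \frac{29}{414} = - \frac{29}{414}$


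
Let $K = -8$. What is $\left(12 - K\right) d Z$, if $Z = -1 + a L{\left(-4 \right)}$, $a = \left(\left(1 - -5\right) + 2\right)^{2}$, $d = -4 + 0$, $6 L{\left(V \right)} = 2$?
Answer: $- \frac{4880}{3} \approx -1626.7$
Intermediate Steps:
$L{\left(V \right)} = \frac{1}{3}$ ($L{\left(V \right)} = \frac{1}{6} \cdot 2 = \frac{1}{3}$)
$d = -4$
$a = 64$ ($a = \left(\left(1 + 5\right) + 2\right)^{2} = \left(6 + 2\right)^{2} = 8^{2} = 64$)
$Z = \frac{61}{3}$ ($Z = -1 + 64 \cdot \frac{1}{3} = -1 + \frac{64}{3} = \frac{61}{3} \approx 20.333$)
$\left(12 - K\right) d Z = \left(12 - -8\right) \left(-4\right) \frac{61}{3} = \left(12 + 8\right) \left(-4\right) \frac{61}{3} = 20 \left(-4\right) \frac{61}{3} = \left(-80\right) \frac{61}{3} = - \frac{4880}{3}$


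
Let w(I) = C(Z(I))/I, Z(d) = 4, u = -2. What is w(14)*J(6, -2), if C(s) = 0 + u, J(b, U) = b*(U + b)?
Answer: -24/7 ≈ -3.4286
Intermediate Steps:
C(s) = -2 (C(s) = 0 - 2 = -2)
w(I) = -2/I
w(14)*J(6, -2) = (-2/14)*(6*(-2 + 6)) = (-2*1/14)*(6*4) = -1/7*24 = -24/7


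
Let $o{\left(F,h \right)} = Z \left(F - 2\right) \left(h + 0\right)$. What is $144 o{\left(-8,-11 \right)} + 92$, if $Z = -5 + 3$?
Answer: $-31588$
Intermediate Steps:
$Z = -2$
$o{\left(F,h \right)} = - 2 h \left(-2 + F\right)$ ($o{\left(F,h \right)} = - 2 \left(F - 2\right) \left(h + 0\right) = - 2 \left(-2 + F\right) h = - 2 h \left(-2 + F\right)$)
$144 o{\left(-8,-11 \right)} + 92 = 144 \cdot 2 \left(-11\right) \left(2 - -8\right) + 92 = 144 \cdot 2 \left(-11\right) \left(2 + 8\right) + 92 = 144 \cdot 2 \left(-11\right) 10 + 92 = 144 \left(-220\right) + 92 = -31680 + 92 = -31588$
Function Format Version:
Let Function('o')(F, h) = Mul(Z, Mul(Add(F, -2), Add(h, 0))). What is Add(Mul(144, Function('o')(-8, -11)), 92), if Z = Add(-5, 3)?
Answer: -31588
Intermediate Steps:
Z = -2
Function('o')(F, h) = Mul(-2, h, Add(-2, F)) (Function('o')(F, h) = Mul(-2, Mul(Add(F, -2), Add(h, 0))) = Mul(-2, Mul(Add(-2, F), h)) = Mul(-2, Mul(h, Add(-2, F))) = Mul(-2, h, Add(-2, F)))
Add(Mul(144, Function('o')(-8, -11)), 92) = Add(Mul(144, Mul(2, -11, Add(2, Mul(-1, -8)))), 92) = Add(Mul(144, Mul(2, -11, Add(2, 8))), 92) = Add(Mul(144, Mul(2, -11, 10)), 92) = Add(Mul(144, -220), 92) = Add(-31680, 92) = -31588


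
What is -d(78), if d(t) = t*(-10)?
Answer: 780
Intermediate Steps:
d(t) = -10*t
-d(78) = -(-10)*78 = -1*(-780) = 780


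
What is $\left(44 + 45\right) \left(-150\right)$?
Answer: $-13350$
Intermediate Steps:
$\left(44 + 45\right) \left(-150\right) = 89 \left(-150\right) = -13350$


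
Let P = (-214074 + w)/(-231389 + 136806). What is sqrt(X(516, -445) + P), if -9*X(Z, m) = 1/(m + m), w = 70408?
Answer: sqrt(96878030604795410)/252536610 ≈ 1.2325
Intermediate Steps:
X(Z, m) = -1/(18*m) (X(Z, m) = -1/(9*(m + m)) = -1/(2*m)/9 = -1/(18*m))
P = 143666/94583 (P = (-214074 + 70408)/(-231389 + 136806) = -143666/(-94583) = -143666*(-1/94583) = 143666/94583 ≈ 1.5189)
sqrt(X(516, -445) + P) = sqrt(-1/18/(-445) + 143666/94583) = sqrt(-1/18*(-1/445) + 143666/94583) = sqrt(1/8010 + 143666/94583) = sqrt(1150859243/757609830) = sqrt(96878030604795410)/252536610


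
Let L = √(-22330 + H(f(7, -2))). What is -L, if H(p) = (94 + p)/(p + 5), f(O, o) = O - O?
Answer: -334*I*√5/5 ≈ -149.37*I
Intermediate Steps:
f(O, o) = 0
H(p) = (94 + p)/(5 + p)
L = 334*I*√5/5 (L = √(-22330 + (94 + 0)/(5 + 0)) = √(-22330 + 94/5) = √(-111556/5) = 334*I*√5/5 ≈ 149.37*I)
-L = -334*I*√5/5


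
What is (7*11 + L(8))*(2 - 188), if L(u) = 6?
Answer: -15438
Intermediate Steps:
(7*11 + L(8))*(2 - 188) = (7*11 + 6)*(2 - 188) = (77 + 6)*(-186) = 83*(-186) = -15438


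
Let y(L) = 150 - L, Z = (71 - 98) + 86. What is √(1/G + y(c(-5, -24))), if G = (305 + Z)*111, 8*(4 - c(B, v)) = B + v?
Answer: √232424838282/40404 ≈ 11.932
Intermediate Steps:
Z = 59 (Z = -27 + 86 = 59)
c(B, v) = 4 - B/8 - v/8 (c(B, v) = 4 - (B + v)/8 = 4 + (-B/8 - v/8) = 4 - B/8 - v/8)
G = 40404 (G = (305 + 59)*111 = 364*111 = 40404)
√(1/G + y(c(-5, -24))) = √(1/40404 + (150 - (4 - ⅛*(-5) - ⅛*(-24)))) = √(1/40404 + (150 - (4 + 5/8 + 3))) = √(1/40404 + (150 - 1*61/8)) = √(1/40404 + (150 - 61/8)) = √(1/40404 + 1139/8) = √(11505041/80808) = √232424838282/40404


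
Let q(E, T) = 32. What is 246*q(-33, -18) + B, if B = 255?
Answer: 8127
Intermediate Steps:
246*q(-33, -18) + B = 246*32 + 255 = 7872 + 255 = 8127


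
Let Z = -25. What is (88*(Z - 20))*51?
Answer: -201960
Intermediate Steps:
(88*(Z - 20))*51 = (88*(-25 - 20))*51 = (88*(-45))*51 = -3960*51 = -201960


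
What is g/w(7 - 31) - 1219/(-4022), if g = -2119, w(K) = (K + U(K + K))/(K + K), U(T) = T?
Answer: -17041579/12066 ≈ -1412.4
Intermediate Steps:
w(K) = 3/2 (w(K) = (K + (K + K))/(K + K) = (K + 2*K)/((2*K)) = (3*K)*(1/(2*K)) = 3/2)
g/w(7 - 31) - 1219/(-4022) = -2119/3/2 - 1219/(-4022) = -2119*⅔ - 1219*(-1/4022) = -4238/3 + 1219/4022 = -17041579/12066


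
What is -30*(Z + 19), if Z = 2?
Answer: -630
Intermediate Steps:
-30*(Z + 19) = -30*(2 + 19) = -30*21 = -630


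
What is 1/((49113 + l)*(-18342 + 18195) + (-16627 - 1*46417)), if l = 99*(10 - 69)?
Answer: -1/6424028 ≈ -1.5567e-7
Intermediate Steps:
l = -5841 (l = 99*(-59) = -5841)
1/((49113 + l)*(-18342 + 18195) + (-16627 - 1*46417)) = 1/((49113 - 5841)*(-18342 + 18195) + (-16627 - 1*46417)) = 1/(43272*(-147) + (-16627 - 46417)) = 1/(-6360984 - 63044) = 1/(-6424028) = -1/6424028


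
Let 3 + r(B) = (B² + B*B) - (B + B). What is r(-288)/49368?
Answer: 55487/16456 ≈ 3.3718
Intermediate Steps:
r(B) = -3 - 2*B + 2*B² (r(B) = -3 + ((B² + B*B) - (B + B)) = -3 + ((B² + B²) - 2*B) = -3 + (2*B² - 2*B) = -3 + (-2*B + 2*B²) = -3 - 2*B + 2*B²)
r(-288)/49368 = (-3 - 2*(-288) + 2*(-288)²)/49368 = (-3 + 576 + 2*82944)*(1/49368) = (-3 + 576 + 165888)*(1/49368) = 166461*(1/49368) = 55487/16456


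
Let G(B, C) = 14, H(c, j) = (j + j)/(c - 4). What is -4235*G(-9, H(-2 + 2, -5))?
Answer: -59290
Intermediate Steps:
H(c, j) = 2*j/(-4 + c) (H(c, j) = (2*j)/(-4 + c) = 2*j/(-4 + c))
-4235*G(-9, H(-2 + 2, -5)) = -4235*14 = -59290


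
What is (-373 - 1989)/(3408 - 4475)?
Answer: 2362/1067 ≈ 2.2137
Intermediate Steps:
(-373 - 1989)/(3408 - 4475) = -2362/(-1067) = -2362*(-1/1067) = 2362/1067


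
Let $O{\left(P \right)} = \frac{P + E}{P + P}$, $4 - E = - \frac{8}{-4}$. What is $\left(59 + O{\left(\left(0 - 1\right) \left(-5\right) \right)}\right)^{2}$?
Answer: $\frac{356409}{100} \approx 3564.1$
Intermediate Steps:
$E = 2$ ($E = 4 - - \frac{8}{-4} = 4 - \left(-8\right) \left(- \frac{1}{4}\right) = 4 - 2 = 2$)
$O{\left(P \right)} = \frac{2 + P}{2 P}$ ($O{\left(P \right)} = \frac{P + 2}{P + P} = \frac{2 + P}{2 P}$)
$\left(59 + O{\left(\left(0 - 1\right) \left(-5\right) \right)}\right)^{2} = \left(59 + \frac{2 + \left(0 - 1\right) \left(-5\right)}{2 \left(0 - 1\right) \left(-5\right)}\right)^{2} = \left(59 + \frac{2 - -5}{2 \left(\left(-1\right) \left(-5\right)\right)}\right)^{2} = \left(59 + \frac{2 + 5}{2 \cdot 5}\right)^{2} = \left(59 + \frac{1}{2} \cdot \frac{1}{5} \cdot 7\right)^{2} = \left(59 + \frac{7}{10}\right)^{2} = \left(\frac{597}{10}\right)^{2} = \frac{356409}{100}$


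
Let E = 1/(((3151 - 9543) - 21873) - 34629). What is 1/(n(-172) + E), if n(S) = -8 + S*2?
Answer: -62894/22138689 ≈ -0.0028409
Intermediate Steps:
n(S) = -8 + 2*S
E = -1/62894 (E = 1/((-6392 - 21873) - 34629) = 1/(-28265 - 34629) = 1/(-62894) = -1/62894 ≈ -1.5900e-5)
1/(n(-172) + E) = 1/((-8 + 2*(-172)) - 1/62894) = 1/((-8 - 344) - 1/62894) = 1/(-352 - 1/62894) = 1/(-22138689/62894) = -62894/22138689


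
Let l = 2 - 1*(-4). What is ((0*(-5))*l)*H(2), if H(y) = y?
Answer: 0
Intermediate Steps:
l = 6 (l = 2 + 4 = 6)
((0*(-5))*l)*H(2) = ((0*(-5))*6)*2 = (0*6)*2 = 0*2 = 0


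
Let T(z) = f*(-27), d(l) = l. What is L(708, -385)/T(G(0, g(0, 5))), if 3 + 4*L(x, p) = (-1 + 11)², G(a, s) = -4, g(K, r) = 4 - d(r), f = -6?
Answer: 97/648 ≈ 0.14969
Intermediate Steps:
g(K, r) = 4 - r
L(x, p) = 97/4 (L(x, p) = -¾ + (-1 + 11)²/4 = -¾ + (¼)*10² = -¾ + (¼)*100 = -¾ + 25 = 97/4)
T(z) = 162 (T(z) = -6*(-27) = 162)
L(708, -385)/T(G(0, g(0, 5))) = (97/4)/162 = (97/4)*(1/162) = 97/648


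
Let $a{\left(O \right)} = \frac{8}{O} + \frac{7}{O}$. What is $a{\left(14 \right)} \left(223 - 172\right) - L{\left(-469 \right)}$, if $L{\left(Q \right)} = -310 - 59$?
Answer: $\frac{5931}{14} \approx 423.64$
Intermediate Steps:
$a{\left(O \right)} = \frac{15}{O}$
$L{\left(Q \right)} = -369$
$a{\left(14 \right)} \left(223 - 172\right) - L{\left(-469 \right)} = \frac{15}{14} \left(223 - 172\right) - -369 = 15 \cdot \frac{1}{14} \cdot 51 + 369 = \frac{15}{14} \cdot 51 + 369 = \frac{765}{14} + 369 = \frac{5931}{14}$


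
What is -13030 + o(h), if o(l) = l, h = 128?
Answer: -12902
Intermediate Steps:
-13030 + o(h) = -13030 + 128 = -12902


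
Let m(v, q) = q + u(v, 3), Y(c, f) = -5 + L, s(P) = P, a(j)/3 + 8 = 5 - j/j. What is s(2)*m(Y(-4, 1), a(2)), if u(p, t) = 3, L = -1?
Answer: -18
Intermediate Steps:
a(j) = -12 (a(j) = -24 + 3*(5 - j/j) = -24 + 3*(5 - 1*1) = -24 + 3*(5 - 1) = -24 + 3*4 = -24 + 12 = -12)
Y(c, f) = -6 (Y(c, f) = -5 - 1 = -6)
m(v, q) = 3 + q (m(v, q) = q + 3 = 3 + q)
s(2)*m(Y(-4, 1), a(2)) = 2*(3 - 12) = 2*(-9) = -18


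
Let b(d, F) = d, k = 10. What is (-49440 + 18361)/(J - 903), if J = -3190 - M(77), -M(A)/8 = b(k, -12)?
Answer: 31079/4013 ≈ 7.7446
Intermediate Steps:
M(A) = -80 (M(A) = -8*10 = -80)
J = -3110 (J = -3190 - 1*(-80) = -3190 + 80 = -3110)
(-49440 + 18361)/(J - 903) = (-49440 + 18361)/(-3110 - 903) = -31079/(-4013) = -31079*(-1/4013) = 31079/4013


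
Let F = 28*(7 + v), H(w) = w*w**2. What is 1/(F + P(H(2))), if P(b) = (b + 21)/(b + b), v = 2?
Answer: 16/4061 ≈ 0.0039399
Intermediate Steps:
H(w) = w**3
P(b) = (21 + b)/(2*b) (P(b) = (21 + b)/((2*b)) = (21 + b)*(1/(2*b)) = (21 + b)/(2*b))
F = 252 (F = 28*(7 + 2) = 28*9 = 252)
1/(F + P(H(2))) = 1/(252 + (21 + 2**3)/(2*(2**3))) = 1/(252 + (1/2)*(21 + 8)/8) = 1/(252 + (1/2)*(1/8)*29) = 1/(252 + 29/16) = 1/(4061/16) = 16/4061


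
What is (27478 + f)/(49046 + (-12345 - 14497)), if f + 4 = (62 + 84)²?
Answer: 3485/1586 ≈ 2.1974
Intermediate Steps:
f = 21312 (f = -4 + (62 + 84)² = -4 + 146² = -4 + 21316 = 21312)
(27478 + f)/(49046 + (-12345 - 14497)) = (27478 + 21312)/(49046 + (-12345 - 14497)) = 48790/(49046 - 26842) = 48790/22204 = 48790*(1/22204) = 3485/1586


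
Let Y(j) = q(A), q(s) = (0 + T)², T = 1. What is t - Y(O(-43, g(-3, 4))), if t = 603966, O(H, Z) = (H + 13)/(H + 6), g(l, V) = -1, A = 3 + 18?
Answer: 603965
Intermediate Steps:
A = 21
O(H, Z) = (13 + H)/(6 + H)
q(s) = 1 (q(s) = (0 + 1)² = 1² = 1)
Y(j) = 1
t - Y(O(-43, g(-3, 4))) = 603966 - 1*1 = 603966 - 1 = 603965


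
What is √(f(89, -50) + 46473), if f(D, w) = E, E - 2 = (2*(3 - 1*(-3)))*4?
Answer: √46523 ≈ 215.69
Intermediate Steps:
E = 50 (E = 2 + (2*(3 - 1*(-3)))*4 = 2 + (2*(3 + 3))*4 = 2 + (2*6)*4 = 2 + 12*4 = 2 + 48 = 50)
f(D, w) = 50
√(f(89, -50) + 46473) = √(50 + 46473) = √46523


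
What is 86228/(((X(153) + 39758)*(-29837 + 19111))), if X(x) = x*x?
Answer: -43114/338764621 ≈ -0.00012727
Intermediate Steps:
X(x) = x**2
86228/(((X(153) + 39758)*(-29837 + 19111))) = 86228/(((153**2 + 39758)*(-29837 + 19111))) = 86228/(((23409 + 39758)*(-10726))) = 86228/((63167*(-10726))) = 86228/(-677529242) = 86228*(-1/677529242) = -43114/338764621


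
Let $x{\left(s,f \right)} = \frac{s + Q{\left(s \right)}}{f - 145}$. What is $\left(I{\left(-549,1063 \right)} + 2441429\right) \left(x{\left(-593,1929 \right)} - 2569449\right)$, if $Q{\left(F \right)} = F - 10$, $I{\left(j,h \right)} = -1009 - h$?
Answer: $- \frac{2795441047682421}{446} \approx -6.2678 \cdot 10^{12}$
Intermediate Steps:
$Q{\left(F \right)} = -10 + F$
$x{\left(s,f \right)} = \frac{-10 + 2 s}{-145 + f}$ ($x{\left(s,f \right)} = \frac{s + \left(-10 + s\right)}{f - 145} = \frac{-10 + 2 s}{-145 + f}$)
$\left(I{\left(-549,1063 \right)} + 2441429\right) \left(x{\left(-593,1929 \right)} - 2569449\right) = \left(\left(-1009 - 1063\right) + 2441429\right) \left(\frac{2 \left(-5 - 593\right)}{-145 + 1929} - 2569449\right) = \left(\left(-1009 - 1063\right) + 2441429\right) \left(2 \cdot \frac{1}{1784} \left(-598\right) - 2569449\right) = \left(-2072 + 2441429\right) \left(2 \cdot \frac{1}{1784} \left(-598\right) - 2569449\right) = 2439357 \left(- \frac{299}{446} - 2569449\right) = 2439357 \left(- \frac{1145974553}{446}\right) = - \frac{2795441047682421}{446}$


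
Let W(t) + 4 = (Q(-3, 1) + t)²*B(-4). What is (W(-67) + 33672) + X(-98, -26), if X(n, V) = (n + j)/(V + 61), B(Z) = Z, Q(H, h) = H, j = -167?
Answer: 98423/7 ≈ 14060.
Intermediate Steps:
X(n, V) = (-167 + n)/(61 + V) (X(n, V) = (n - 167)/(V + 61) = (-167 + n)/(61 + V))
W(t) = -4 - 4*(-3 + t)² (W(t) = -4 + (-3 + t)²*(-4) = -4 - 4*(-3 + t)²)
(W(-67) + 33672) + X(-98, -26) = ((-4 - 4*(-3 - 67)²) + 33672) + (-167 - 98)/(61 - 26) = ((-4 - 4*(-70)²) + 33672) - 265/35 = ((-4 - 4*4900) + 33672) + (1/35)*(-265) = ((-4 - 19600) + 33672) - 53/7 = (-19604 + 33672) - 53/7 = 14068 - 53/7 = 98423/7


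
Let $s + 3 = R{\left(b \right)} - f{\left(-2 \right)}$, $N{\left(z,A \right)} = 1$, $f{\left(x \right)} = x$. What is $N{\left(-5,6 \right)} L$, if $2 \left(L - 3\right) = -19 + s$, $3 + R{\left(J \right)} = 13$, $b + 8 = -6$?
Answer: $-2$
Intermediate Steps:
$b = -14$ ($b = -8 - 6 = -14$)
$R{\left(J \right)} = 10$ ($R{\left(J \right)} = -3 + 13 = 10$)
$s = 9$ ($s = -3 + \left(10 - -2\right) = -3 + \left(10 + 2\right) = -3 + 12 = 9$)
$L = -2$ ($L = 3 + \frac{-19 + 9}{2} = 3 + \frac{1}{2} \left(-10\right) = 3 - 5 = -2$)
$N{\left(-5,6 \right)} L = 1 \left(-2\right) = -2$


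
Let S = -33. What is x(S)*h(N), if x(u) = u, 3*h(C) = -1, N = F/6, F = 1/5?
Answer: 11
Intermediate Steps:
F = 1/5 ≈ 0.20000
N = 1/30 (N = (1/5)/6 = (1/5)*(1/6) = 1/30 ≈ 0.033333)
h(C) = -1/3 (h(C) = (1/3)*(-1) = -1/3)
x(S)*h(N) = -33*(-1/3) = 11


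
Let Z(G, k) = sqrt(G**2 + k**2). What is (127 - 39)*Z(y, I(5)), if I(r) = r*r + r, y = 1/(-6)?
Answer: 44*sqrt(32401)/3 ≈ 2640.0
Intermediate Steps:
y = -1/6 (y = 1*(-1/6) = -1/6 ≈ -0.16667)
I(r) = r + r**2 (I(r) = r**2 + r = r + r**2)
(127 - 39)*Z(y, I(5)) = (127 - 39)*sqrt((-1/6)**2 + (5*(1 + 5))**2) = 88*sqrt(1/36 + (5*6)**2) = 88*sqrt(1/36 + 30**2) = 88*sqrt(1/36 + 900) = 88*sqrt(32401/36) = 88*(sqrt(32401)/6) = 44*sqrt(32401)/3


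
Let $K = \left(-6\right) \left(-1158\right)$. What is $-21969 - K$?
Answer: $-28917$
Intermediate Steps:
$K = 6948$
$-21969 - K = -21969 - 6948 = -28917$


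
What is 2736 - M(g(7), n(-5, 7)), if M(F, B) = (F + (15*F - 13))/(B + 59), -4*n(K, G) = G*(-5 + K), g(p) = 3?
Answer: 418538/153 ≈ 2735.5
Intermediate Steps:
n(K, G) = -G*(-5 + K)/4
M(F, B) = (-13 + 16*F)/(59 + B) (M(F, B) = (F + (-13 + 15*F))/(59 + B) = (-13 + 16*F)/(59 + B))
2736 - M(g(7), n(-5, 7)) = 2736 - (-13 + 16*3)/(59 + (¼)*7*(5 - 1*(-5))) = 2736 - (-13 + 48)/(59 + (¼)*7*(5 + 5)) = 2736 - 35/(59 + (¼)*7*10) = 2736 - 35/(59 + 35/2) = 2736 - 35/153/2 = 2736 - 2*35/153 = 2736 - 1*70/153 = 2736 - 70/153 = 418538/153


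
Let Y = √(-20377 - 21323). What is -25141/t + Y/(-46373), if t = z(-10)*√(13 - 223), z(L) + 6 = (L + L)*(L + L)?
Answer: I*(-827400*√417 + 1165863593*√210)/3836902020 ≈ 4.3989*I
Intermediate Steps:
z(L) = -6 + 4*L² (z(L) = -6 + (L + L)*(L + L) = -6 + (2*L)*(2*L) = -6 + 4*L²)
Y = 10*I*√417 (Y = √(-41700) = 10*I*√417 ≈ 204.21*I)
t = 394*I*√210 (t = (-6 + 4*(-10)²)*√(13 - 223) = (-6 + 4*100)*√(-210) = (-6 + 400)*(I*√210) = 394*(I*√210) = 394*I*√210 ≈ 5709.6*I)
-25141/t + Y/(-46373) = -25141*(-I*√210/82740) + (10*I*√417)/(-46373) = -(-25141)*I*√210/82740 + (10*I*√417)*(-1/46373) = 25141*I*√210/82740 - 10*I*√417/46373 = -10*I*√417/46373 + 25141*I*√210/82740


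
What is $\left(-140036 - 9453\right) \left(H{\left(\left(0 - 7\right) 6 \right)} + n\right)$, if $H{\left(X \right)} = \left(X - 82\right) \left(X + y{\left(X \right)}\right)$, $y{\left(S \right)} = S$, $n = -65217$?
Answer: $8192146689$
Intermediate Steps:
$H{\left(X \right)} = 2 X \left(-82 + X\right)$ ($H{\left(X \right)} = \left(X - 82\right) \left(X + X\right) = \left(-82 + X\right) 2 X = 2 X \left(-82 + X\right)$)
$\left(-140036 - 9453\right) \left(H{\left(\left(0 - 7\right) 6 \right)} + n\right) = \left(-140036 - 9453\right) \left(2 \left(0 - 7\right) 6 \left(-82 + \left(0 - 7\right) 6\right) - 65217\right) = - 149489 \left(2 \left(\left(-7\right) 6\right) \left(-82 - 42\right) - 65217\right) = - 149489 \left(2 \left(-42\right) \left(-82 - 42\right) - 65217\right) = - 149489 \left(2 \left(-42\right) \left(-124\right) - 65217\right) = - 149489 \left(10416 - 65217\right) = \left(-149489\right) \left(-54801\right) = 8192146689$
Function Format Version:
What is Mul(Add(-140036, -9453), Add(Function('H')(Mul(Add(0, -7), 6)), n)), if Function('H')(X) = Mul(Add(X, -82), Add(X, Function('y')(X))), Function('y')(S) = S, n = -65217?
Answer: 8192146689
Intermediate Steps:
Function('H')(X) = Mul(2, X, Add(-82, X)) (Function('H')(X) = Mul(Add(X, -82), Add(X, X)) = Mul(Add(-82, X), Mul(2, X)) = Mul(2, X, Add(-82, X)))
Mul(Add(-140036, -9453), Add(Function('H')(Mul(Add(0, -7), 6)), n)) = Mul(Add(-140036, -9453), Add(Mul(2, Mul(Add(0, -7), 6), Add(-82, Mul(Add(0, -7), 6))), -65217)) = Mul(-149489, Add(Mul(2, Mul(-7, 6), Add(-82, Mul(-7, 6))), -65217)) = Mul(-149489, Add(Mul(2, -42, Add(-82, -42)), -65217)) = Mul(-149489, Add(Mul(2, -42, -124), -65217)) = Mul(-149489, Add(10416, -65217)) = Mul(-149489, -54801) = 8192146689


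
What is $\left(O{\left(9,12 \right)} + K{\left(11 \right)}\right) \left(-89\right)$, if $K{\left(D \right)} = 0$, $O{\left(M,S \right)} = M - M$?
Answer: $0$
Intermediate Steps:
$O{\left(M,S \right)} = 0$
$\left(O{\left(9,12 \right)} + K{\left(11 \right)}\right) \left(-89\right) = \left(0 + 0\right) \left(-89\right) = 0 \left(-89\right) = 0$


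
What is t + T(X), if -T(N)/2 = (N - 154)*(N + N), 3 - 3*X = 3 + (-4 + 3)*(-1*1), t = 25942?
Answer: 231626/9 ≈ 25736.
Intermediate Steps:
X = -⅓ (X = 1 - (3 + (-4 + 3)*(-1*1))/3 = 1 - (3 - 1*(-1))/3 = 1 - (3 + 1)/3 = 1 - ⅓*4 = 1 - 4/3 = -⅓ ≈ -0.33333)
T(N) = -4*N*(-154 + N) (T(N) = -2*(N - 154)*(N + N) = -2*(-154 + N)*2*N = -4*N*(-154 + N))
t + T(X) = 25942 + 4*(-⅓)*(154 - 1*(-⅓)) = 25942 + 4*(-⅓)*(154 + ⅓) = 25942 + 4*(-⅓)*(463/3) = 25942 - 1852/9 = 231626/9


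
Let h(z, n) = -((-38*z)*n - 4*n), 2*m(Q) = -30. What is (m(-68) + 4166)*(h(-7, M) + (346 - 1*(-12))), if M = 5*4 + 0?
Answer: -20265182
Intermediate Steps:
m(Q) = -15 (m(Q) = (½)*(-30) = -15)
M = 20 (M = 20 + 0 = 20)
h(z, n) = 4*n + 38*n*z (h(z, n) = -(-38*n*z - 4*n) = -(-4*n - 38*n*z) = 4*n + 38*n*z)
(m(-68) + 4166)*(h(-7, M) + (346 - 1*(-12))) = (-15 + 4166)*(2*20*(2 + 19*(-7)) + (346 - 1*(-12))) = 4151*(2*20*(2 - 133) + (346 + 12)) = 4151*(2*20*(-131) + 358) = 4151*(-5240 + 358) = 4151*(-4882) = -20265182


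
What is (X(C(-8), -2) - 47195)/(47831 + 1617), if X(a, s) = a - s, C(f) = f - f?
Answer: -47193/49448 ≈ -0.95440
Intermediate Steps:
C(f) = 0
(X(C(-8), -2) - 47195)/(47831 + 1617) = ((0 - 1*(-2)) - 47195)/(47831 + 1617) = ((0 + 2) - 47195)/49448 = (2 - 47195)*(1/49448) = -47193*1/49448 = -47193/49448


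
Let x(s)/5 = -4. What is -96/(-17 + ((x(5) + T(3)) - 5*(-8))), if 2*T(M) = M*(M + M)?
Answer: -8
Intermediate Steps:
x(s) = -20 (x(s) = 5*(-4) = -20)
T(M) = M² (T(M) = (M*(M + M))/2 = (M*(2*M))/2 = (2*M²)/2 = M²)
-96/(-17 + ((x(5) + T(3)) - 5*(-8))) = -96/(-17 + ((-20 + 3²) - 5*(-8))) = -96/(-17 + ((-20 + 9) + 40)) = -96/(-17 + (-11 + 40)) = -96/(-17 + 29) = -96/12 = -96*1/12 = -8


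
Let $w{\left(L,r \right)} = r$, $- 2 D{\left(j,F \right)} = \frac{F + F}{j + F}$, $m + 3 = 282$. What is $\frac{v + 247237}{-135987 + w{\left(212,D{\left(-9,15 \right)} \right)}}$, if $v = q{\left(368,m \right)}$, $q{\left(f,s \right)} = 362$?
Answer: $- \frac{495198}{271979} \approx -1.8207$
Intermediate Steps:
$m = 279$ ($m = -3 + 282 = 279$)
$D{\left(j,F \right)} = - \frac{F}{F + j}$ ($D{\left(j,F \right)} = - \frac{\left(F + F\right) \frac{1}{j + F}}{2} = - \frac{2 F \frac{1}{F + j}}{2} = - \frac{F}{F + j}$)
$v = 362$
$\frac{v + 247237}{-135987 + w{\left(212,D{\left(-9,15 \right)} \right)}} = \frac{362 + 247237}{-135987 - \frac{15}{15 - 9}} = \frac{247599}{-135987 - \frac{15}{6}} = \frac{247599}{-135987 - 15 \cdot \frac{1}{6}} = \frac{247599}{-135987 - \frac{5}{2}} = \frac{247599}{- \frac{271979}{2}} = 247599 \left(- \frac{2}{271979}\right) = - \frac{495198}{271979}$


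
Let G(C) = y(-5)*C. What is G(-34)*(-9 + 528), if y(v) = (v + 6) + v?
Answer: 70584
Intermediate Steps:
y(v) = 6 + 2*v (y(v) = (6 + v) + v = 6 + 2*v)
G(C) = -4*C (G(C) = (6 + 2*(-5))*C = (6 - 10)*C = -4*C)
G(-34)*(-9 + 528) = (-4*(-34))*(-9 + 528) = 136*519 = 70584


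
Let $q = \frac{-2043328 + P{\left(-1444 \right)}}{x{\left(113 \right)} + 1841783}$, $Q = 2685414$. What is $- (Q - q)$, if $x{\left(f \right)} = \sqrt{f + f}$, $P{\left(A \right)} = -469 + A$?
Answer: $- \frac{3036456708229822995}{1130721539621} + \frac{681747 \sqrt{226}}{1130721539621} \approx -2.6854 \cdot 10^{6}$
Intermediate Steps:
$x{\left(f \right)} = \sqrt{2} \sqrt{f}$ ($x{\left(f \right)} = \sqrt{2 f} = \sqrt{2} \sqrt{f}$)
$q = - \frac{2045241}{1841783 + \sqrt{226}}$ ($q = \frac{-2043328 - 1913}{\sqrt{2} \sqrt{113} + 1841783} = \frac{-2043328 - 1913}{\sqrt{226} + 1841783} = - \frac{2045241}{1841783 + \sqrt{226}} \approx -1.1105$)
$- (Q - q) = - (2685414 - \left(- \frac{1255630034901}{1130721539621} + \frac{681747 \sqrt{226}}{1130721539621}\right)) = - (2685414 + \left(\frac{1255630034901}{1130721539621} - \frac{681747 \sqrt{226}}{1130721539621}\right)) = - (\frac{3036456708229822995}{1130721539621} - \frac{681747 \sqrt{226}}{1130721539621}) = - \frac{3036456708229822995}{1130721539621} + \frac{681747 \sqrt{226}}{1130721539621}$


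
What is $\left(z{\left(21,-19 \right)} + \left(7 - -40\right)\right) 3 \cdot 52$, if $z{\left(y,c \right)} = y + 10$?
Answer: $12168$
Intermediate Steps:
$z{\left(y,c \right)} = 10 + y$
$\left(z{\left(21,-19 \right)} + \left(7 - -40\right)\right) 3 \cdot 52 = \left(\left(10 + 21\right) + \left(7 - -40\right)\right) 3 \cdot 52 = \left(31 + \left(7 + 40\right)\right) 156 = \left(31 + 47\right) 156 = 78 \cdot 156 = 12168$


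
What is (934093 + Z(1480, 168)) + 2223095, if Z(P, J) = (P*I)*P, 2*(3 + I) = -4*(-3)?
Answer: 9728388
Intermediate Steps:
I = 3 (I = -3 + (-4*(-3))/2 = -3 + (1/2)*12 = -3 + 6 = 3)
Z(P, J) = 3*P**2 (Z(P, J) = (P*3)*P = (3*P)*P = 3*P**2)
(934093 + Z(1480, 168)) + 2223095 = (934093 + 3*1480**2) + 2223095 = (934093 + 3*2190400) + 2223095 = (934093 + 6571200) + 2223095 = 7505293 + 2223095 = 9728388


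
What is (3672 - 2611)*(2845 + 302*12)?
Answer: 6863609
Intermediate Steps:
(3672 - 2611)*(2845 + 302*12) = 1061*(2845 + 3624) = 1061*6469 = 6863609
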